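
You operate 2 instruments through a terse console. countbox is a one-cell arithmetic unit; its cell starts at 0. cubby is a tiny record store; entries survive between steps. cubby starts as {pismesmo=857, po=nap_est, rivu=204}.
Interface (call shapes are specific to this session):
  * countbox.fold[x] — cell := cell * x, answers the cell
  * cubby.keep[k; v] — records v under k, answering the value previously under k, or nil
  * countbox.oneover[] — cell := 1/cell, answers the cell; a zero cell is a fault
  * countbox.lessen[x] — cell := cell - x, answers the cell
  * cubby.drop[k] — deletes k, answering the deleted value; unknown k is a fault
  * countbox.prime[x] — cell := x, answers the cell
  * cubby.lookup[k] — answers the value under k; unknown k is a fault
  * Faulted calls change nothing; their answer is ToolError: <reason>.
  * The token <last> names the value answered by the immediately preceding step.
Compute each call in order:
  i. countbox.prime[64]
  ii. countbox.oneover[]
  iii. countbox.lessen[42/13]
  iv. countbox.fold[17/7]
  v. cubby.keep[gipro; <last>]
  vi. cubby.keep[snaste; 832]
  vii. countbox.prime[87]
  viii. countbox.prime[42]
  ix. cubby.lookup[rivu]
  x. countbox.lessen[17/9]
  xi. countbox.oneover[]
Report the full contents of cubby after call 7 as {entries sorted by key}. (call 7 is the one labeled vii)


Answer: {gipro=-45475/5824, pismesmo=857, po=nap_est, rivu=204, snaste=832}

Derivation:
Do: prime[x→64]
See: 64
Do: oneover[]
See: 1/64
Do: lessen[x→42/13]
See: -2675/832
Do: fold[x→17/7]
See: -45475/5824
Do: keep[k→gipro; v→<last>]
See: nil
Do: keep[k→snaste; v→832]
See: nil
Do: prime[x→87]
See: 87
Do: prime[x→42]
See: 42
Do: lookup[k→rivu]
See: 204
Do: lessen[x→17/9]
See: 361/9
Do: oneover[]
See: 9/361


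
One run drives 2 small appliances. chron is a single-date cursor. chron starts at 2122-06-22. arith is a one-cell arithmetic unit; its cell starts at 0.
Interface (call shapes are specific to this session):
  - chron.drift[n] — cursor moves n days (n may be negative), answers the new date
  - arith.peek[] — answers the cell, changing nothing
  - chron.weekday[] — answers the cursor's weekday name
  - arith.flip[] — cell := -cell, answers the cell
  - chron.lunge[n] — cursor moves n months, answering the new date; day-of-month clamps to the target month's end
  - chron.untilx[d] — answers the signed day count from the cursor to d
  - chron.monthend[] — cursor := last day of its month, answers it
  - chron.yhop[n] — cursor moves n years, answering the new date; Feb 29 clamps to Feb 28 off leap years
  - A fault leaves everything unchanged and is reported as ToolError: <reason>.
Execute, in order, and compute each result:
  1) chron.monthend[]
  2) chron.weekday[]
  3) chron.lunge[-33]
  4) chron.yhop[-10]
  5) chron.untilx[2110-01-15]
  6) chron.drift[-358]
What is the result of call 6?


-- chron.monthend() -> 2122-06-30
-- chron.weekday() -> Tuesday
-- chron.lunge(n=-33) -> 2119-09-30
-- chron.yhop(n=-10) -> 2109-09-30
-- chron.untilx(d=2110-01-15) -> 107
-- chron.drift(n=-358) -> 2108-10-07

Answer: 2108-10-07


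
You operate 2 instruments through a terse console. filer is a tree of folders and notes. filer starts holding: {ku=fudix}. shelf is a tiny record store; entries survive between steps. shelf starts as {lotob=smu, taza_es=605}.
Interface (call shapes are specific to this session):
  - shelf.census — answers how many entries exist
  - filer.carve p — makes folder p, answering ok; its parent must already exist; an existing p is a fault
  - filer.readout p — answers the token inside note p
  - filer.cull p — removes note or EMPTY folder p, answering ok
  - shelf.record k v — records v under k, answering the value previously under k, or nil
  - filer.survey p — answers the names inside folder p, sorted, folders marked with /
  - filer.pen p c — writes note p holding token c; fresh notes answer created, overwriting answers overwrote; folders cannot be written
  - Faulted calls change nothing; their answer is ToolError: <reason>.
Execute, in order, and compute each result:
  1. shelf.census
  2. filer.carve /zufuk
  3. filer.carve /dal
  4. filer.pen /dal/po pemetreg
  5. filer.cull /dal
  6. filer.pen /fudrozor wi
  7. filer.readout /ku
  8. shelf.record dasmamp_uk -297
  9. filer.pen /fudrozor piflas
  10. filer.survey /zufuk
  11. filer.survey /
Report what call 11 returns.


// shelf.census() == 2
// filer.carve(/zufuk) == ok
// filer.carve(/dal) == ok
// filer.pen(/dal/po, pemetreg) == created
// filer.cull(/dal) == ToolError: not empty
// filer.pen(/fudrozor, wi) == created
// filer.readout(/ku) == fudix
// shelf.record(dasmamp_uk, -297) == nil
// filer.pen(/fudrozor, piflas) == overwrote
// filer.survey(/zufuk) == []
// filer.survey(/) == [dal/, fudrozor, ku, zufuk/]

Answer: [dal/, fudrozor, ku, zufuk/]


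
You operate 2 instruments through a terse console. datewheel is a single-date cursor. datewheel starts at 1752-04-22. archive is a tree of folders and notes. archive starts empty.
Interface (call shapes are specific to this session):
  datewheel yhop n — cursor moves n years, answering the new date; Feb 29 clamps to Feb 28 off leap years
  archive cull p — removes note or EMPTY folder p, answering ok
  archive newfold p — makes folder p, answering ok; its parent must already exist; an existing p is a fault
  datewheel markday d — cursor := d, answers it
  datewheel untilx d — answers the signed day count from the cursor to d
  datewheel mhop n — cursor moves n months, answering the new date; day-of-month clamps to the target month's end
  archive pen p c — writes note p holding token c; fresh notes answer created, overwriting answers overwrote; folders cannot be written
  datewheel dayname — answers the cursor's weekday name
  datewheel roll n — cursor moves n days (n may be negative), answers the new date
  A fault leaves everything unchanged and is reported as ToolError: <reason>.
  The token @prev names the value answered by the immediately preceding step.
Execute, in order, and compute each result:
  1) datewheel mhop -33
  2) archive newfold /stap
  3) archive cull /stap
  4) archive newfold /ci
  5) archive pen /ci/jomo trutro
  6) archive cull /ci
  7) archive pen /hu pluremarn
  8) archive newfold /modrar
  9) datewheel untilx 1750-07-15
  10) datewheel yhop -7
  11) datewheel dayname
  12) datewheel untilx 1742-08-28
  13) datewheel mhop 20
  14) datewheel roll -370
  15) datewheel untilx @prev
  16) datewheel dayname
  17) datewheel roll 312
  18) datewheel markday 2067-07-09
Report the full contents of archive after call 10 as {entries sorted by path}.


-> datewheel mhop(n=-33)
<- 1749-07-22
-> archive newfold(p=/stap)
<- ok
-> archive cull(p=/stap)
<- ok
-> archive newfold(p=/ci)
<- ok
-> archive pen(p=/ci/jomo, c=trutro)
<- created
-> archive cull(p=/ci)
<- ToolError: not empty
-> archive pen(p=/hu, c=pluremarn)
<- created
-> archive newfold(p=/modrar)
<- ok
-> datewheel untilx(d=1750-07-15)
<- 358
-> datewheel yhop(n=-7)
<- 1742-07-22
-> datewheel dayname()
<- Sunday
-> datewheel untilx(d=1742-08-28)
<- 37
-> datewheel mhop(n=20)
<- 1744-03-22
-> datewheel roll(n=-370)
<- 1743-03-18
-> datewheel untilx(d=@prev)
<- 0
-> datewheel dayname()
<- Monday
-> datewheel roll(n=312)
<- 1744-01-24
-> datewheel markday(d=2067-07-09)
<- 2067-07-09

Answer: {ci/, ci/jomo=trutro, hu=pluremarn, modrar/}


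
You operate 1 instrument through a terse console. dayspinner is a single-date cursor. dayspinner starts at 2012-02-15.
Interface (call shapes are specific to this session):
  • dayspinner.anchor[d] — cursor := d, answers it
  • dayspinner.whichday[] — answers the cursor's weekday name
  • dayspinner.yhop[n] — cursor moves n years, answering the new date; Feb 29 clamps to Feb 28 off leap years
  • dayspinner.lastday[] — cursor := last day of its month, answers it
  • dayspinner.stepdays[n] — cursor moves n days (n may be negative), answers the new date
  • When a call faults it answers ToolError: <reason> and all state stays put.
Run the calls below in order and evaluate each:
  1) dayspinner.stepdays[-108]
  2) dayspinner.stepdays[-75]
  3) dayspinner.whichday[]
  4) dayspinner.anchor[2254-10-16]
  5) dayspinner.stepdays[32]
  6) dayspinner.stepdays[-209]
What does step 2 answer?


Answer: 2011-08-16

Derivation:
Invoking dayspinner.stepdays passing n→-108, and get 2011-10-30.
Now I run dayspinner.stepdays passing n→-75, yielding 2011-08-16.
Now I run dayspinner.whichday(), — result: Tuesday.
Then dayspinner.anchor passing d→2254-10-16, and see 2254-10-16.
I run dayspinner.stepdays passing n→32, yielding 2254-11-17.
I use dayspinner.stepdays passing n→-209, giving 2254-04-22.


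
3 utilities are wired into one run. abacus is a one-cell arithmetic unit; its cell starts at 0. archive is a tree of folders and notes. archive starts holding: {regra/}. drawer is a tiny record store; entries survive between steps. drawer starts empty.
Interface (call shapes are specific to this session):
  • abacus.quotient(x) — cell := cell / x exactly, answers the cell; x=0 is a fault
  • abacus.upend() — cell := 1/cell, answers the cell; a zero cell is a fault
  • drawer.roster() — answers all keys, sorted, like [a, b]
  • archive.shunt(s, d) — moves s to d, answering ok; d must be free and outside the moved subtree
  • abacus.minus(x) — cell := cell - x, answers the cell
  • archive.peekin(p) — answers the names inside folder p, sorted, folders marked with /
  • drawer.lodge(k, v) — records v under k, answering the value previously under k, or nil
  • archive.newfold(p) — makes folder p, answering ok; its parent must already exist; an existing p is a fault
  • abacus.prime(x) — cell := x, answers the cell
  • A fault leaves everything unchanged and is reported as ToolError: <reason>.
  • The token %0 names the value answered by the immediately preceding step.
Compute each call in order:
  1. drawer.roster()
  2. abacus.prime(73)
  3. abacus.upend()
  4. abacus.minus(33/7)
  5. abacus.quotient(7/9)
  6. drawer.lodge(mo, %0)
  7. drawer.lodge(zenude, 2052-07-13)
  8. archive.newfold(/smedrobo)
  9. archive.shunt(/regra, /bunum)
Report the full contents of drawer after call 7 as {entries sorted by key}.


Do: drawer.roster[]
See: []
Do: abacus.prime[73]
See: 73
Do: abacus.upend[]
See: 1/73
Do: abacus.minus[33/7]
See: -2402/511
Do: abacus.quotient[7/9]
See: -21618/3577
Do: drawer.lodge[mo; %0]
See: nil
Do: drawer.lodge[zenude; 2052-07-13]
See: nil
Do: archive.newfold[/smedrobo]
See: ok
Do: archive.shunt[/regra; /bunum]
See: ok

Answer: {mo=-21618/3577, zenude=2052-07-13}


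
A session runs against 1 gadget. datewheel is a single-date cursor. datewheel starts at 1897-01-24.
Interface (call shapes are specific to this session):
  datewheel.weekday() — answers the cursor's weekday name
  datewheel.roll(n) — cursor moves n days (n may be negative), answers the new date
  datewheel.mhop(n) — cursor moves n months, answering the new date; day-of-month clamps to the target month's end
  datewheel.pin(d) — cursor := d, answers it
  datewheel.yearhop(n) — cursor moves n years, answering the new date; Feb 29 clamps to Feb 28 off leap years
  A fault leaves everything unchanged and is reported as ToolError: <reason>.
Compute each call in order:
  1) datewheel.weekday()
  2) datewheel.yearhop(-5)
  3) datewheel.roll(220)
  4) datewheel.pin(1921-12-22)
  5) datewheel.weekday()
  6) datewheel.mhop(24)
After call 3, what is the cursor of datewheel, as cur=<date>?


Answer: cur=1892-08-31

Derivation:
==> datewheel.weekday()
<== Sunday
==> datewheel.yearhop(n→-5)
<== 1892-01-24
==> datewheel.roll(n→220)
<== 1892-08-31
==> datewheel.pin(d→1921-12-22)
<== 1921-12-22
==> datewheel.weekday()
<== Thursday
==> datewheel.mhop(n→24)
<== 1923-12-22


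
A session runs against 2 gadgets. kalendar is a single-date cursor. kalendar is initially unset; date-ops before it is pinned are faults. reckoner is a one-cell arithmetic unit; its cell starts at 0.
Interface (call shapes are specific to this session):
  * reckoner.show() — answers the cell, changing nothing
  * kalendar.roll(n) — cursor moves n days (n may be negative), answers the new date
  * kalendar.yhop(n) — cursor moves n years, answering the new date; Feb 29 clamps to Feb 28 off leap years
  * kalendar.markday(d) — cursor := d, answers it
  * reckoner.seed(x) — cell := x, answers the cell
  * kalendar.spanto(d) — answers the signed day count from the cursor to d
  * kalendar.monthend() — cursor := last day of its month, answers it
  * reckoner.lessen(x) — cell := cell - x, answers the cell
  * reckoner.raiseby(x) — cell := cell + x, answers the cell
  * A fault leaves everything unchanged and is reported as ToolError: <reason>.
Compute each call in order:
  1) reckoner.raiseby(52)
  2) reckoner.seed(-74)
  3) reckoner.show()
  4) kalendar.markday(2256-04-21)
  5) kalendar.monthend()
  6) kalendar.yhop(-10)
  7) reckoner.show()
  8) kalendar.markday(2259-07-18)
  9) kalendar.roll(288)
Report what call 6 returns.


// 1. reckoner.raiseby(x=52) -> 52
// 2. reckoner.seed(x=-74) -> -74
// 3. reckoner.show() -> -74
// 4. kalendar.markday(d=2256-04-21) -> 2256-04-21
// 5. kalendar.monthend() -> 2256-04-30
// 6. kalendar.yhop(n=-10) -> 2246-04-30
// 7. reckoner.show() -> -74
// 8. kalendar.markday(d=2259-07-18) -> 2259-07-18
// 9. kalendar.roll(n=288) -> 2260-05-01

Answer: 2246-04-30


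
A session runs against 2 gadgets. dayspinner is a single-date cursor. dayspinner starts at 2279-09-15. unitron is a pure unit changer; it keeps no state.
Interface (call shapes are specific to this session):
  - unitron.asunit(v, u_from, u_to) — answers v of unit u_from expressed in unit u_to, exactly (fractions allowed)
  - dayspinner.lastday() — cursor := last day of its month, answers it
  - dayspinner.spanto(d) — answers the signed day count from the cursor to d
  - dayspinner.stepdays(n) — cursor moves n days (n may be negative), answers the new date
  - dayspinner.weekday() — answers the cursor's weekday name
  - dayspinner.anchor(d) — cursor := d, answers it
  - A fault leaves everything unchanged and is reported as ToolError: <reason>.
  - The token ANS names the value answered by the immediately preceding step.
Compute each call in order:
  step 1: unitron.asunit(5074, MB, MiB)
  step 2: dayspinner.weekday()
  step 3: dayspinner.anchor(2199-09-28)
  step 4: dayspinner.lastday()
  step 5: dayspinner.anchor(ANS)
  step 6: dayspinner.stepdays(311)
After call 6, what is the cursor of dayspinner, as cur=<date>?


Answer: cur=2200-08-07

Derivation:
Next I call asunit passing v: 5074, u_from: MB, u_to: MiB, and see 39640625/8192.
I try weekday(), → Monday.
Next I call anchor passing d: 2199-09-28, and observe 2199-09-28.
Then lastday, yielding 2199-09-30.
Next I call anchor passing d: ANS, and observe 2199-09-30.
I try stepdays passing n: 311: 2200-08-07.


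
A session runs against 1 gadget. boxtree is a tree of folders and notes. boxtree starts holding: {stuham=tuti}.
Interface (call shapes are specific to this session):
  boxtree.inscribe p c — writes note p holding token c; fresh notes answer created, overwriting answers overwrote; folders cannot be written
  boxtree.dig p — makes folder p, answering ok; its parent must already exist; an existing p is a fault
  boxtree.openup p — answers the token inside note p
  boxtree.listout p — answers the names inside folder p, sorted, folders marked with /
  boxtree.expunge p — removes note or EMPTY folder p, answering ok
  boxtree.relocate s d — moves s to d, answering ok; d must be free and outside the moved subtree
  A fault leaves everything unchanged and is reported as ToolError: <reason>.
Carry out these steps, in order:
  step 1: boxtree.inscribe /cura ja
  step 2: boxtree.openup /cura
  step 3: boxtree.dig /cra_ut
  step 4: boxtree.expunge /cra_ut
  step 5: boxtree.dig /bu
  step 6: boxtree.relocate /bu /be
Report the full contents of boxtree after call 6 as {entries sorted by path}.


Answer: {be/, cura=ja, stuham=tuti}

Derivation:
==> inscribe(/cura, ja)
<== created
==> openup(/cura)
<== ja
==> dig(/cra_ut)
<== ok
==> expunge(/cra_ut)
<== ok
==> dig(/bu)
<== ok
==> relocate(/bu, /be)
<== ok


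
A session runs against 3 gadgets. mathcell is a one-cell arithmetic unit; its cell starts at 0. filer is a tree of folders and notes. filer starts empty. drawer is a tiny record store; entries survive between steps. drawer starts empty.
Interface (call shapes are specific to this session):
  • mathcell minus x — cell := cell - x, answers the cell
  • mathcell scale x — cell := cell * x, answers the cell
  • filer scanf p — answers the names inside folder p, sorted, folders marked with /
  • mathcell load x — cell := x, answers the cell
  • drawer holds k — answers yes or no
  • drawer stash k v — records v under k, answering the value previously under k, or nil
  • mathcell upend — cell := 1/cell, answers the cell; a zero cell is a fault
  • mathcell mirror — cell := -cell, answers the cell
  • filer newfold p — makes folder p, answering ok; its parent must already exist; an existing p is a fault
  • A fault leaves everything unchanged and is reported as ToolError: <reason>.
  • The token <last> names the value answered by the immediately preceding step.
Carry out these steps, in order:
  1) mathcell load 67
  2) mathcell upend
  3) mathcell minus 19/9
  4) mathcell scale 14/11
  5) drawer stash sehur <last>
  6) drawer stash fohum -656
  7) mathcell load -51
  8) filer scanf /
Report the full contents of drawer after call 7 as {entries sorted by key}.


Answer: {fohum=-656, sehur=-17696/6633}

Derivation:
> mathcell load x: 67
[out] 67
> mathcell upend
[out] 1/67
> mathcell minus x: 19/9
[out] -1264/603
> mathcell scale x: 14/11
[out] -17696/6633
> drawer stash k: sehur v: <last>
[out] nil
> drawer stash k: fohum v: -656
[out] nil
> mathcell load x: -51
[out] -51
> filer scanf p: /
[out] []


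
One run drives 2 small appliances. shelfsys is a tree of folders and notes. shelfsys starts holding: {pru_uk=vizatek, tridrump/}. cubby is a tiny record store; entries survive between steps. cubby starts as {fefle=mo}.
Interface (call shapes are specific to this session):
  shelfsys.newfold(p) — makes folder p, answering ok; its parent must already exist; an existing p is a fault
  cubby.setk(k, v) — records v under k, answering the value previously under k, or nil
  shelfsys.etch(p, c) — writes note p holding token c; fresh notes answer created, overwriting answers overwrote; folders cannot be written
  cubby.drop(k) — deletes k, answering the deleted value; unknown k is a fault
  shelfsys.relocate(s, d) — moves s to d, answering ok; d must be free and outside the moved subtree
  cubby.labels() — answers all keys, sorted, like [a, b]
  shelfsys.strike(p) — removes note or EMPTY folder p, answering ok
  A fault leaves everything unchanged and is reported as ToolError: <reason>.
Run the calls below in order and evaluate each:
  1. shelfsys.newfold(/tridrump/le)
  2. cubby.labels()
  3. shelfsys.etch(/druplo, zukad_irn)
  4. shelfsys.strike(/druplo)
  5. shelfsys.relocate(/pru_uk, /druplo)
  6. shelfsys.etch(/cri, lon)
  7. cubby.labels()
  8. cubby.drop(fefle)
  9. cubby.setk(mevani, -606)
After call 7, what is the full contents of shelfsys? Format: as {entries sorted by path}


Answer: {cri=lon, druplo=vizatek, tridrump/, tridrump/le/}

Derivation:
# 1. shelfsys.newfold(p: /tridrump/le) ~> ok
# 2. cubby.labels() ~> [fefle]
# 3. shelfsys.etch(p: /druplo, c: zukad_irn) ~> created
# 4. shelfsys.strike(p: /druplo) ~> ok
# 5. shelfsys.relocate(s: /pru_uk, d: /druplo) ~> ok
# 6. shelfsys.etch(p: /cri, c: lon) ~> created
# 7. cubby.labels() ~> [fefle]
# 8. cubby.drop(k: fefle) ~> mo
# 9. cubby.setk(k: mevani, v: -606) ~> nil


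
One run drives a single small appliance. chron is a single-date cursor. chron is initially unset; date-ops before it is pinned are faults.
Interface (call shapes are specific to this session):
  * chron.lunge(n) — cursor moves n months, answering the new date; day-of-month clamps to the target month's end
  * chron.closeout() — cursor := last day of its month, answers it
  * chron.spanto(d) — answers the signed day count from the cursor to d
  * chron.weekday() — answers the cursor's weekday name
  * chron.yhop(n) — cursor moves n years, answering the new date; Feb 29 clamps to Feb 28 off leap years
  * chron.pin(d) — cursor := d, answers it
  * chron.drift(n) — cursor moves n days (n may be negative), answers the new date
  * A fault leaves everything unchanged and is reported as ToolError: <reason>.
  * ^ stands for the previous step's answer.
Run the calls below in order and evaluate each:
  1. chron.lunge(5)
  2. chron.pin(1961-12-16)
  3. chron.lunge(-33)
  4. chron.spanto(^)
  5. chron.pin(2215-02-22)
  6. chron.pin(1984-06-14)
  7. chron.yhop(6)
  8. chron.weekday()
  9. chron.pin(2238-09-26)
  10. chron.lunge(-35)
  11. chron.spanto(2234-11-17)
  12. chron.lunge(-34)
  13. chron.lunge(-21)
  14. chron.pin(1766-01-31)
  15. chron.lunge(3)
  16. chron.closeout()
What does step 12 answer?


Next I call chron.lunge on n='5', yielding ToolError: no date set.
Using chron.pin on d='1961-12-16', giving 1961-12-16.
I invoke chron.lunge on n='-33': 1959-03-16.
Then chron.spanto on d='^', and see 0.
I use chron.pin on d='2215-02-22', and observe 2215-02-22.
I try chron.pin on d='1984-06-14': 1984-06-14.
Invoking chron.yhop on n='6', which returns 1990-06-14.
I try chron.weekday(), → Thursday.
Using chron.pin on d='2238-09-26', yielding 2238-09-26.
I call chron.lunge on n='-35', yielding 2235-10-26.
I call chron.spanto on d='2234-11-17', and observe -343.
I try chron.lunge on n='-34', and observe 2232-12-26.
Calling chron.lunge on n='-21': 2231-03-26.
I invoke chron.pin on d='1766-01-31', giving 1766-01-31.
Then chron.lunge on n='3', and observe 1766-04-30.
I use chron.closeout, and get 1766-04-30.

Answer: 2232-12-26


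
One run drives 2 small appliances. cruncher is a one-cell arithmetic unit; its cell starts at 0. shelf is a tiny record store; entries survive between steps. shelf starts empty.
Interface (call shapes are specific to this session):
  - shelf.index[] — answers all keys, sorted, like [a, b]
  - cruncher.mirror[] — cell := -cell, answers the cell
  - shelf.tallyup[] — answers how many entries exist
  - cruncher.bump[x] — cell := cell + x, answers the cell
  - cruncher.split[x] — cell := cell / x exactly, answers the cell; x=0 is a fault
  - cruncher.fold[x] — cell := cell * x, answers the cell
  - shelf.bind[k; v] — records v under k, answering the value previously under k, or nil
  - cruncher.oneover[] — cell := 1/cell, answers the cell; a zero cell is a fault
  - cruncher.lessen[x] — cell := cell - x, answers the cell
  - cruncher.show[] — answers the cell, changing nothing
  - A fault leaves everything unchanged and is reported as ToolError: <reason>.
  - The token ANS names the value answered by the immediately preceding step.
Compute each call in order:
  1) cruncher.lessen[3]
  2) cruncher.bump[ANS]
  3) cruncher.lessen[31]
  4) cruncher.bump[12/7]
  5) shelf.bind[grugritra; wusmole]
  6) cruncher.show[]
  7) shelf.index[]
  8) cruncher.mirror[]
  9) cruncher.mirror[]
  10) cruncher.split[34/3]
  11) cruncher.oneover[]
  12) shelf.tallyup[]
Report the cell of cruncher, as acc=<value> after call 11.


Answer: acc=-238/741

Derivation:
// lessen(3) == -3
// bump(ANS) == -6
// lessen(31) == -37
// bump(12/7) == -247/7
// bind(grugritra, wusmole) == nil
// show() == -247/7
// index() == [grugritra]
// mirror() == 247/7
// mirror() == -247/7
// split(34/3) == -741/238
// oneover() == -238/741
// tallyup() == 1


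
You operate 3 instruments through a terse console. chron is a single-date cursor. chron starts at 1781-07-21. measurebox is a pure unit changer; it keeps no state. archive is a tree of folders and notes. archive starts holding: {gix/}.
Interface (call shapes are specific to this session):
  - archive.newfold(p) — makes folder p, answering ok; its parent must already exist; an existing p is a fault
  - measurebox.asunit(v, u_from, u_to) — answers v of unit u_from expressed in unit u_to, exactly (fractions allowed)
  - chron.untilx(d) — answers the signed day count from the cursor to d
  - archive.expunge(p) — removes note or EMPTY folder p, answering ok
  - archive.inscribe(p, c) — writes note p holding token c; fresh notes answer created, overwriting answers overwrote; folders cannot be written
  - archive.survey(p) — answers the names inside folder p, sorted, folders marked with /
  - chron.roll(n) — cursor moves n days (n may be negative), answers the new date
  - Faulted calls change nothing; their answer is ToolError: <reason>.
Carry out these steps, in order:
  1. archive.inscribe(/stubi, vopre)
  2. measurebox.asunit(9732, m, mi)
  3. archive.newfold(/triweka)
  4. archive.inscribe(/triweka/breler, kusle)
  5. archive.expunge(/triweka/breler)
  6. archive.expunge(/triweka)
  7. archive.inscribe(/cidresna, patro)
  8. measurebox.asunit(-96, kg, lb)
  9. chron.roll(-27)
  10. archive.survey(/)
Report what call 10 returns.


% archive.inscribe p=/stubi c=vopre
= created
% measurebox.asunit v=9732 u_from=m u_to=mi
= 101375/16764
% archive.newfold p=/triweka
= ok
% archive.inscribe p=/triweka/breler c=kusle
= created
% archive.expunge p=/triweka/breler
= ok
% archive.expunge p=/triweka
= ok
% archive.inscribe p=/cidresna c=patro
= created
% measurebox.asunit v=-96 u_from=kg u_to=lb
= -9600000000/45359237
% chron.roll n=-27
= 1781-06-24
% archive.survey p=/
= [cidresna, gix/, stubi]

Answer: [cidresna, gix/, stubi]


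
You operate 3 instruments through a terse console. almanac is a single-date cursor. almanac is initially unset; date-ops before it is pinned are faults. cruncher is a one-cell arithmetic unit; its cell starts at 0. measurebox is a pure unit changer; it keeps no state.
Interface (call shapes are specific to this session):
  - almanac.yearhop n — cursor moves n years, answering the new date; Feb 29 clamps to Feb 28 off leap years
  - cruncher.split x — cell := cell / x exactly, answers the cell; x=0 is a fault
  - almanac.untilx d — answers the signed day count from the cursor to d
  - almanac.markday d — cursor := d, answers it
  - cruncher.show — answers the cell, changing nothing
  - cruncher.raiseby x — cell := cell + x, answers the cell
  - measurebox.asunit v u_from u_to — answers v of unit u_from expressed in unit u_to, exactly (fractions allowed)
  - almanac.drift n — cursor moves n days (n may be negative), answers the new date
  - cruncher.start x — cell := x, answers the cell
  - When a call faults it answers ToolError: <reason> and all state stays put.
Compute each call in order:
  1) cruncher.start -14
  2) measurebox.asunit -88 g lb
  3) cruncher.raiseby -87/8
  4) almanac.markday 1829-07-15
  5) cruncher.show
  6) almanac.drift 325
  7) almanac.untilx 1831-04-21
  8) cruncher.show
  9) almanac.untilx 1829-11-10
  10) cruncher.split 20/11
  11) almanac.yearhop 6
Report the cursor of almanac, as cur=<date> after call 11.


Then cruncher.start(-14): -14.
I use measurebox.asunit(-88, g, lb), which returns -800000/4123567.
Then cruncher.raiseby(-87/8), and see -199/8.
I use almanac.markday(1829-07-15), which returns 1829-07-15.
Now I run cruncher.show(), yielding -199/8.
Using almanac.drift(325), and see 1830-06-05.
Using almanac.untilx(1831-04-21): 320.
Calling cruncher.show(): -199/8.
Using almanac.untilx(1829-11-10), and observe -207.
I try cruncher.split(20/11), yielding -2189/160.
Now I run almanac.yearhop(6), → 1836-06-05.

Answer: cur=1836-06-05


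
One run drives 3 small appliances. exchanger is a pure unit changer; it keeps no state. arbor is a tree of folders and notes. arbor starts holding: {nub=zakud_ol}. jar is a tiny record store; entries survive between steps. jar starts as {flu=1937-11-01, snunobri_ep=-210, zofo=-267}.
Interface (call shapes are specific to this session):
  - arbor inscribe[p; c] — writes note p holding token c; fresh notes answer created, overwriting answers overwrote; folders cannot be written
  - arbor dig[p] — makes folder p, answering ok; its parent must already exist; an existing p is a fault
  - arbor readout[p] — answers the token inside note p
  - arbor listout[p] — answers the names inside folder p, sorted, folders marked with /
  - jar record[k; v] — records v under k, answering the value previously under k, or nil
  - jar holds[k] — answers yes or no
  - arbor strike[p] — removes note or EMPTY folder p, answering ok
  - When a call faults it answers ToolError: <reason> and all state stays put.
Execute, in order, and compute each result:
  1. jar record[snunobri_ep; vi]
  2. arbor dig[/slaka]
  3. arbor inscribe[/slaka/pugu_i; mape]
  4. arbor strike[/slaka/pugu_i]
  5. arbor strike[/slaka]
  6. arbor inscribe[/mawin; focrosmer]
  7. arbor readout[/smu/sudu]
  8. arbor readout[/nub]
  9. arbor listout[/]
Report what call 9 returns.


# 1. jar record(k: snunobri_ep, v: vi) => -210
# 2. arbor dig(p: /slaka) => ok
# 3. arbor inscribe(p: /slaka/pugu_i, c: mape) => created
# 4. arbor strike(p: /slaka/pugu_i) => ok
# 5. arbor strike(p: /slaka) => ok
# 6. arbor inscribe(p: /mawin, c: focrosmer) => created
# 7. arbor readout(p: /smu/sudu) => ToolError: not found
# 8. arbor readout(p: /nub) => zakud_ol
# 9. arbor listout(p: /) => [mawin, nub]

Answer: [mawin, nub]


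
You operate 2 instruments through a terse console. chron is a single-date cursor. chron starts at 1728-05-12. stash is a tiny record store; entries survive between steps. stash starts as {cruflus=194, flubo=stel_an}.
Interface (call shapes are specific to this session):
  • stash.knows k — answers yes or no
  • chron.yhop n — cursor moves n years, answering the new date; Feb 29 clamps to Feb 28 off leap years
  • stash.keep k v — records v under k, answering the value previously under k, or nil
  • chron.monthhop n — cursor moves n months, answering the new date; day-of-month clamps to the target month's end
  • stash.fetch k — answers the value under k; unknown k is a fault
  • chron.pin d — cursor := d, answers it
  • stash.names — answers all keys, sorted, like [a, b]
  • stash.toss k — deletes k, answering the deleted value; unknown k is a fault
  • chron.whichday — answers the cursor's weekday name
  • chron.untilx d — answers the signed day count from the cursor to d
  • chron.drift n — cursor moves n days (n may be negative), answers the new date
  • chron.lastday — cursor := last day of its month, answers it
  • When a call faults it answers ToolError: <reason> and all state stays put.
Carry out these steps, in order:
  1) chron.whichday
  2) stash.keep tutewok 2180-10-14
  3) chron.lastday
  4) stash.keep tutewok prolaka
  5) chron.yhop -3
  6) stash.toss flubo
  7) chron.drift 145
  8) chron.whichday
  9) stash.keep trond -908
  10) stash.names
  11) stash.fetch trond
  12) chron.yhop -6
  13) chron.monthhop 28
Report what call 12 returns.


Answer: 1719-10-23

Derivation:
→ whichday()
← Wednesday
→ keep(k→tutewok, v→2180-10-14)
← nil
→ lastday()
← 1728-05-31
→ keep(k→tutewok, v→prolaka)
← 2180-10-14
→ yhop(n→-3)
← 1725-05-31
→ toss(k→flubo)
← stel_an
→ drift(n→145)
← 1725-10-23
→ whichday()
← Tuesday
→ keep(k→trond, v→-908)
← nil
→ names()
← [cruflus, trond, tutewok]
→ fetch(k→trond)
← -908
→ yhop(n→-6)
← 1719-10-23
→ monthhop(n→28)
← 1722-02-23


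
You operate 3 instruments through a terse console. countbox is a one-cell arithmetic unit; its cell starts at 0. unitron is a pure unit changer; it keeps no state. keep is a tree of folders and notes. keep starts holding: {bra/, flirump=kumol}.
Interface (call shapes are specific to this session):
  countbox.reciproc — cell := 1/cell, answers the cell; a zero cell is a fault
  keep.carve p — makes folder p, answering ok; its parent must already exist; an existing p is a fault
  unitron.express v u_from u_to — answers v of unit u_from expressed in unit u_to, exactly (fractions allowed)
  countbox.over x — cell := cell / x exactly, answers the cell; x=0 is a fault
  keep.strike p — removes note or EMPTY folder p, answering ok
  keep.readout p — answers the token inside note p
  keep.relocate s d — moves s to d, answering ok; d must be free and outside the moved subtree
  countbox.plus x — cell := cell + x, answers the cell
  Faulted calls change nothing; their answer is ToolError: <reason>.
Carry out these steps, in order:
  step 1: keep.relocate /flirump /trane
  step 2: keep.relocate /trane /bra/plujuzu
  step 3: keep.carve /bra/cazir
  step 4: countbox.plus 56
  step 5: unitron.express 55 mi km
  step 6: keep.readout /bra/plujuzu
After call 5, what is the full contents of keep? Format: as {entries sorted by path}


Answer: {bra/, bra/cazir/, bra/plujuzu=kumol}

Derivation:
-- 1. keep.relocate(s: /flirump, d: /trane) ~> ok
-- 2. keep.relocate(s: /trane, d: /bra/plujuzu) ~> ok
-- 3. keep.carve(p: /bra/cazir) ~> ok
-- 4. countbox.plus(x: 56) ~> 56
-- 5. unitron.express(v: 55, u_from: mi, u_to: km) ~> 276606/3125
-- 6. keep.readout(p: /bra/plujuzu) ~> kumol


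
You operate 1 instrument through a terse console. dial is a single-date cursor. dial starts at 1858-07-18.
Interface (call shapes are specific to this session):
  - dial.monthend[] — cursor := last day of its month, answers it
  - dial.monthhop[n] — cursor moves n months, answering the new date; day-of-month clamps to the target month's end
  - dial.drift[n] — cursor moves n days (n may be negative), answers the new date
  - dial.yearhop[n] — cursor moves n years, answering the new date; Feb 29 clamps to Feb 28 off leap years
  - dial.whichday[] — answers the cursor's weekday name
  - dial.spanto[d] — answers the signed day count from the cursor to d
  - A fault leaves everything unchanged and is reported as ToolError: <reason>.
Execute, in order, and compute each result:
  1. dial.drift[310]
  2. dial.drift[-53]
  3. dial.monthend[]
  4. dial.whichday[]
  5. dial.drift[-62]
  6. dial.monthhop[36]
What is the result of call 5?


% dial.drift(n=310) == 1859-05-24
% dial.drift(n=-53) == 1859-04-01
% dial.monthend() == 1859-04-30
% dial.whichday() == Saturday
% dial.drift(n=-62) == 1859-02-27
% dial.monthhop(n=36) == 1862-02-27

Answer: 1859-02-27


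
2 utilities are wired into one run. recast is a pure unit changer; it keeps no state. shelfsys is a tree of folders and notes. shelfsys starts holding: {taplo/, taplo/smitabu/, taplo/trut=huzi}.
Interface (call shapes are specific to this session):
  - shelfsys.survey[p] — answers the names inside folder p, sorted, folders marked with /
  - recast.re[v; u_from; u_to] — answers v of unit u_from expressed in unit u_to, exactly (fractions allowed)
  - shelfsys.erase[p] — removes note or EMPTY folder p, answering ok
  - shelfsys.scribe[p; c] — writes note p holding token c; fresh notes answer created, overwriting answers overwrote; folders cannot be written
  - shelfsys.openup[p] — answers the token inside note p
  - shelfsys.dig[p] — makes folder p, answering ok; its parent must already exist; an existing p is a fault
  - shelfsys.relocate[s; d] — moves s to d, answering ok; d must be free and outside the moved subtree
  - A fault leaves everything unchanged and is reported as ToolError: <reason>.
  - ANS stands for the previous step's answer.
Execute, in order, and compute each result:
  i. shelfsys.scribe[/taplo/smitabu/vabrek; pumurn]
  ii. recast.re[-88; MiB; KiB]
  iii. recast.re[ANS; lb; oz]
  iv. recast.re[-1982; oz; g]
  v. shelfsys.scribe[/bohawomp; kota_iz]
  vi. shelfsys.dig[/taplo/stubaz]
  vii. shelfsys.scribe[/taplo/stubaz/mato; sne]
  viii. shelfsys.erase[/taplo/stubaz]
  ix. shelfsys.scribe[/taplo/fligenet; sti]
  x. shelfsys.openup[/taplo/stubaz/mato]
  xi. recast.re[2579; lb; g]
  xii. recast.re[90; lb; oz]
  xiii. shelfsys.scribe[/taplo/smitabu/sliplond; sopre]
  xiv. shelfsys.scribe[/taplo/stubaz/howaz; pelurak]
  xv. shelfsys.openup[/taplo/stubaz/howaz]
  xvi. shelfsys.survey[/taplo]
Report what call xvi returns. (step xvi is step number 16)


# 1. scribe(p=/taplo/smitabu/vabrek, c=pumurn) ~> created
# 2. re(v=-88, u_from=MiB, u_to=KiB) ~> -90112
# 3. re(v=ANS, u_from=lb, u_to=oz) ~> -1441792
# 4. re(v=-1982, u_from=oz, u_to=g) ~> -44951003867/800000
# 5. scribe(p=/bohawomp, c=kota_iz) ~> created
# 6. dig(p=/taplo/stubaz) ~> ok
# 7. scribe(p=/taplo/stubaz/mato, c=sne) ~> created
# 8. erase(p=/taplo/stubaz) ~> ToolError: not empty
# 9. scribe(p=/taplo/fligenet, c=sti) ~> created
# 10. openup(p=/taplo/stubaz/mato) ~> sne
# 11. re(v=2579, u_from=lb, u_to=g) ~> 116981472223/100000
# 12. re(v=90, u_from=lb, u_to=oz) ~> 1440
# 13. scribe(p=/taplo/smitabu/sliplond, c=sopre) ~> created
# 14. scribe(p=/taplo/stubaz/howaz, c=pelurak) ~> created
# 15. openup(p=/taplo/stubaz/howaz) ~> pelurak
# 16. survey(p=/taplo) ~> [fligenet, smitabu/, stubaz/, trut]

Answer: [fligenet, smitabu/, stubaz/, trut]


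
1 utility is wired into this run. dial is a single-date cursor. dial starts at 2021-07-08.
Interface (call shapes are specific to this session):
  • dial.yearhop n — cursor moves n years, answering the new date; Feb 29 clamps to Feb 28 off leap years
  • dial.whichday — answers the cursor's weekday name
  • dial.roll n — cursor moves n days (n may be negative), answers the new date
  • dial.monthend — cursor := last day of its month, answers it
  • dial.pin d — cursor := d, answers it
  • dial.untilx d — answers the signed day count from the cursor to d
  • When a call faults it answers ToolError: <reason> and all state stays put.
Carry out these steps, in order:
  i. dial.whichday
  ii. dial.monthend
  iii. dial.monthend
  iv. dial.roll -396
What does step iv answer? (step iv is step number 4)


-- 1. dial.whichday() -> Thursday
-- 2. dial.monthend() -> 2021-07-31
-- 3. dial.monthend() -> 2021-07-31
-- 4. dial.roll(n='-396') -> 2020-06-30

Answer: 2020-06-30


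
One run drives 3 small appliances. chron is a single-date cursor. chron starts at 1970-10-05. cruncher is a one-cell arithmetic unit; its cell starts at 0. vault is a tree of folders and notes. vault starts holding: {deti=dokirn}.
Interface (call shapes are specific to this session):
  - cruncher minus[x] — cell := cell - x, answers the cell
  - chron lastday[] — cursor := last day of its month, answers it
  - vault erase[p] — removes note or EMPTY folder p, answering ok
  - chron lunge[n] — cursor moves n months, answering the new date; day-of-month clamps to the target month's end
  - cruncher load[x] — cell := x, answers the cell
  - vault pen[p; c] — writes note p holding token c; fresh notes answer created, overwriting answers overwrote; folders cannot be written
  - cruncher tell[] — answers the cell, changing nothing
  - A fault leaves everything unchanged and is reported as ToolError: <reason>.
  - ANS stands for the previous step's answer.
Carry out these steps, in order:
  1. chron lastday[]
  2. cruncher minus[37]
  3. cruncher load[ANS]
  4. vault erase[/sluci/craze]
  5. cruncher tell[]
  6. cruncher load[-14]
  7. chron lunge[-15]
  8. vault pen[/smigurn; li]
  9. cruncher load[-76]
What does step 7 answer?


~$ chron lastday
[out] 1970-10-31
~$ cruncher minus x→37
[out] -37
~$ cruncher load x→ANS
[out] -37
~$ vault erase p→/sluci/craze
[out] ToolError: not found
~$ cruncher tell
[out] -37
~$ cruncher load x→-14
[out] -14
~$ chron lunge n→-15
[out] 1969-07-31
~$ vault pen p→/smigurn c→li
[out] created
~$ cruncher load x→-76
[out] -76

Answer: 1969-07-31


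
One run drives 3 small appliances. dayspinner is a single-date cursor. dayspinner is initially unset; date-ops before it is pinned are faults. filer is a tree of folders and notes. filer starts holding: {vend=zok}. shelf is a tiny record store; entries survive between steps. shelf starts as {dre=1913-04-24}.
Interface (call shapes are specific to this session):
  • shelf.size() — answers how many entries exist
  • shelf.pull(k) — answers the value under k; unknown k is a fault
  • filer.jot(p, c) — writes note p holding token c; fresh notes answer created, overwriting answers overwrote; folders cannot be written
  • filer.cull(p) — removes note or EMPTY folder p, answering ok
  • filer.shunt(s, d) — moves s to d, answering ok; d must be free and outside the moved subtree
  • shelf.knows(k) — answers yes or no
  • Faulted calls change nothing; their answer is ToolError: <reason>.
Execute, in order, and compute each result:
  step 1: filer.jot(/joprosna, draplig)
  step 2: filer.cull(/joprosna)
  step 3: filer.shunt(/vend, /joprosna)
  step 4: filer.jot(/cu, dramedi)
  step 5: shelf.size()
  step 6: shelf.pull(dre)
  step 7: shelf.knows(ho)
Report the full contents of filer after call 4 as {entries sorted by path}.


Next I call filer.jot on p: /joprosna, c: draplig, — result: created.
Next I call filer.cull on p: /joprosna, and get ok.
I use filer.shunt on s: /vend, d: /joprosna, and observe ok.
I run filer.jot on p: /cu, c: dramedi, and get created.
Invoking shelf.size(), — result: 1.
I invoke shelf.pull on k: dre, giving 1913-04-24.
Then shelf.knows on k: ho, yielding no.

Answer: {cu=dramedi, joprosna=zok}
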